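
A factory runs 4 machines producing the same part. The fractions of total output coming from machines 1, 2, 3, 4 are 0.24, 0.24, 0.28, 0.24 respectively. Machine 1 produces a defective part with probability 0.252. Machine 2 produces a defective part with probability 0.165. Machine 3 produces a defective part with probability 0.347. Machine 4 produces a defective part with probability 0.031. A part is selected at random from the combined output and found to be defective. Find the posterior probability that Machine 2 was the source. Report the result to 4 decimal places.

Posterior probability ≈ 0.1935

P(defective|M1) = 0.252; P(defective|M2) = 0.165; P(defective|M3) = 0.347; P(defective|M4) = 0.031.
Prior × likelihood for each source: 0.24·0.252=0.06048, 0.24·0.165=0.03960, 0.28·0.347=0.09716, 0.24·0.031=0.007440. Summing gives P(defective) = 0.20468.
P(Machine 2 | defective) = 0.03960 / 0.20468 = 0.1935.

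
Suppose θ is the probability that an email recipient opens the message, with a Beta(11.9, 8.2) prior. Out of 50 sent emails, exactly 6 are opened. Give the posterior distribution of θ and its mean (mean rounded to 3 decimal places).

Posterior: Beta(17.9, 52.2); mean ≈ 0.255

The binomial likelihood is conjugate to the Beta prior: with 6 successes and 44 failures, the posterior is Beta(11.9+6, 8.2+44) = Beta(17.9, 52.2).
Posterior mean = α/(α+β) = 17.9/70.1 = 0.255.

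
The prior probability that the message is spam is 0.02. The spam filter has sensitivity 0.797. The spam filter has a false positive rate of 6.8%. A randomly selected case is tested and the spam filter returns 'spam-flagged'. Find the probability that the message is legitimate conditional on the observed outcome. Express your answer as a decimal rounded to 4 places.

Write H for 'the message is spam'. Prior odds H:¬H = 0.02/0.98 = 0.020408. For the 'spam-flagged' outcome, the likelihood ratio is 0.797/0.068 = 11.721.
Posterior odds = 0.020408 × 11.721 = 0.23920, so P(H|E) = 0.23920/(1+0.23920) = 0.1930. Then P(¬H|E) = 1 − 0.1930 = 0.8070.

P(¬H | E) ≈ 0.8070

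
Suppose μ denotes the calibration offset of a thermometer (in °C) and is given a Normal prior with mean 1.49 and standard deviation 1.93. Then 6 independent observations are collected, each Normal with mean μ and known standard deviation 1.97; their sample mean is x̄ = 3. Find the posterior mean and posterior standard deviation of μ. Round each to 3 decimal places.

Posterior mean ≈ 2.777; posterior SD ≈ 0.742

With known σ, the Normal prior is conjugate. Weight on the data is w = (n/σ²)/(n/σ² + 1/τ₀²) = 1.54603/(1.54603+0.268464) = 0.85205.
Posterior mean = w·x̄ + (1−w)·μ₀ = 0.85205·3 + 0.14795·1.49 = 2.777. Posterior variance = 1/(1.54603+0.268464) = 0.551117, so SD = 0.742.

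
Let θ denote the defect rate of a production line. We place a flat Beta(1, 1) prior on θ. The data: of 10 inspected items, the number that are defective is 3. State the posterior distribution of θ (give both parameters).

Posterior: Beta(4, 8)

Observing 3 successes and 7 failures updates Beta(1, 1) by adding the success and failure counts to the two shape parameters: α = 1+3 = 4, β = 1+7 = 8.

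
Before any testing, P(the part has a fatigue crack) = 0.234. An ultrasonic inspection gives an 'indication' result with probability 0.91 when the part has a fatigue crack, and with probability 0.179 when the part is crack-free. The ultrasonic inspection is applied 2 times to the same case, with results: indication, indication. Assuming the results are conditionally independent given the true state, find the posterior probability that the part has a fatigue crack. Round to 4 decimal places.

Posterior P(H) ≈ 0.8876

Let H be the event that the part has a fatigue crack; start with P(H) = 0.234. P('indication'|H) = 0.91, P('indication'|¬H) = 0.179.
Update on result 1 ('indication'): P(H) ← 0.91·0.2340 / (0.91·0.2340 + 0.179·0.7660) = 0.21294/0.35005 = 0.6083.
Update on result 2 ('indication'): P(H) ← 0.91·0.6083 / (0.91·0.6083 + 0.179·0.3917) = 0.55356/0.62367 = 0.8876.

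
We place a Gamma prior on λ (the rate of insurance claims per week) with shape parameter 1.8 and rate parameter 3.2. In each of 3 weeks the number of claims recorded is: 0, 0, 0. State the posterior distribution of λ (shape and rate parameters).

Total count ∑xᵢ = 0 over n = 3 weeks.
Gamma is conjugate to the Poisson likelihood: posterior is Gamma(shape = 1.8+0 = 1.8, rate = 3.2+3 = 6.2).

Posterior: Gamma(shape=1.8, rate=6.2)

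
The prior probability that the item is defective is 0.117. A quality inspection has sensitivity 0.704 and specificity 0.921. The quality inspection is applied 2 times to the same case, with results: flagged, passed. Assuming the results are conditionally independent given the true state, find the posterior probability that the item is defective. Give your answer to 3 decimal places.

Posterior P(H) ≈ 0.275

Let H be the event that the item is defective; start with P(H) = 0.117. P('flagged'|H) = 0.704, P('flagged'|¬H) = 0.079.
Update on result 1 ('flagged'): P(H) ← 0.704·0.1170 / (0.704·0.1170 + 0.079·0.8830) = 0.082368/0.15213 = 0.5414.
Update on result 2 ('passed'): P(H) ← 0.296·0.5414 / (0.296·0.5414 + 0.921·0.4586) = 0.16027/0.58259 = 0.2751.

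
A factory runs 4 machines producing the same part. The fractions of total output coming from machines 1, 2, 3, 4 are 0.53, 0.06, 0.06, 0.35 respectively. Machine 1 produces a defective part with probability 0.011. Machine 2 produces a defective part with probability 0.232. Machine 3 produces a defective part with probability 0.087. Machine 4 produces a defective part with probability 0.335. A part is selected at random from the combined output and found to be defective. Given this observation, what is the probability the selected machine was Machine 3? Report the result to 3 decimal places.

P(defective|M1) = 0.011; P(defective|M2) = 0.232; P(defective|M3) = 0.087; P(defective|M4) = 0.335.
Prior × likelihood for each source: 0.53·0.011=0.005830, 0.06·0.232=0.01392, 0.06·0.087=0.005220, 0.35·0.335=0.1172. Summing gives P(defective) = 0.14222.
P(Machine 3 | defective) = 0.005220 / 0.14222 = 0.037.

Posterior probability ≈ 0.037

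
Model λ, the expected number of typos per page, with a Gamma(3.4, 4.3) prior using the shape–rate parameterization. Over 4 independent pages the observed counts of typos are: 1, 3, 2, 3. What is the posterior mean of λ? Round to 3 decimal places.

Posterior mean ≈ 1.494

Total count ∑xᵢ = 9 over n = 4 pages.
Gamma is conjugate to the Poisson likelihood: posterior is Gamma(shape = 3.4+9 = 12.4, rate = 4.3+4 = 8.3).
Posterior mean = shape/rate = 12.4/8.3 = 1.494.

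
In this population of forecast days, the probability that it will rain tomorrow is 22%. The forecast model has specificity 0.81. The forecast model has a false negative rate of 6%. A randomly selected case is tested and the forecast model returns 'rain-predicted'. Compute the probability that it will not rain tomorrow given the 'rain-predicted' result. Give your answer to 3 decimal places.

Let H be the event that it will rain tomorrow. P(H) = 0.22, so P(¬H) = 0.78. With E the 'rain-predicted' result, P(E|H) = 0.94 and P(E|¬H) = 0.19.
P(E) = 0.94·0.22 + 0.19·0.78 = 0.20680 + 0.14820 = 0.35500.
By Bayes' theorem, P(H|E) = 0.20680 / 0.35500 = 0.583. Hence P(¬H|E) = 1 − 0.583 = 0.417.

P(¬H | E) ≈ 0.417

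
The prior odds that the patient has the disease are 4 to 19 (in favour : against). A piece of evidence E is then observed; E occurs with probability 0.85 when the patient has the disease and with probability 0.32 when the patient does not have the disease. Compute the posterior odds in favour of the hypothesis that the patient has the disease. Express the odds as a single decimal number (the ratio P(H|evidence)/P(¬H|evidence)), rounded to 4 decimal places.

Posterior odds ≈ 0.5592

Prior odds = 4/19 = 0.21053. In log-odds, ln(0.21053) = -1.5581.
Add log likelihood ratio: ln(2.6562) = 0.97692.
Posterior log-odds = -0.58123, so posterior odds = exp(-0.58123) = 0.55921.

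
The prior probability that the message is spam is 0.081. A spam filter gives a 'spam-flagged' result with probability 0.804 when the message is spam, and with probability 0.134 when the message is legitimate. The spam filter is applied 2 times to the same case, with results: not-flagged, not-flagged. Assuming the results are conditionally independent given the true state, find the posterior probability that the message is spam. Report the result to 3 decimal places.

Posterior P(H) ≈ 0.004

Let H be the event that the message is spam; start with P(H) = 0.081. P('spam-flagged'|H) = 0.804, P('spam-flagged'|¬H) = 0.134.
Update on result 1 ('not-flagged'): P(H) ← 0.196·0.0810 / (0.196·0.0810 + 0.866·0.9190) = 0.015876/0.81173 = 0.0196.
Update on result 2 ('not-flagged'): P(H) ← 0.196·0.0196 / (0.196·0.0196 + 0.866·0.9804) = 0.0038334/0.85290 = 0.0045.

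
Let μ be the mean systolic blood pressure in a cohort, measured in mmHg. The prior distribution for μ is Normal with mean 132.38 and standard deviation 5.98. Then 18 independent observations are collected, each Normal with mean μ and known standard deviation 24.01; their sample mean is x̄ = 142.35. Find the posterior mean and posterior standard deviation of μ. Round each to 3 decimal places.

With known σ, the Normal prior is conjugate. Weight on the data is w = (n/σ²)/(n/σ² + 1/τ₀²) = 0.0312240/(0.0312240+0.0279639) = 0.52754.
Posterior mean = w·x̄ + (1−w)·μ₀ = 0.52754·142.35 + 0.47246·132.38 = 137.640. Posterior variance = 1/(0.0312240+0.0279639) = 16.8954, so SD = 4.110.

Posterior mean ≈ 137.640; posterior SD ≈ 4.110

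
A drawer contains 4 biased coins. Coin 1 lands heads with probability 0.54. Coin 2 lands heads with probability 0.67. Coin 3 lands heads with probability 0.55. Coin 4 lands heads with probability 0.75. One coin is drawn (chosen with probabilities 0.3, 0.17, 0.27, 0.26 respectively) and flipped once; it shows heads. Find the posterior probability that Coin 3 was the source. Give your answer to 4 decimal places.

Posterior probability ≈ 0.2397

Tabulate prior·likelihood by source: [1] prior 0.3, lik 0.54, product 0.1620; [2] prior 0.17, lik 0.67, product 0.1139; [3] prior 0.27, lik 0.55, product 0.1485; [4] prior 0.26, lik 0.75, product 0.1950.
Normalizing constant = 0.61940; the posterior for Coin 3 is its product over the sum, 0.1485/0.61940 = 0.2397.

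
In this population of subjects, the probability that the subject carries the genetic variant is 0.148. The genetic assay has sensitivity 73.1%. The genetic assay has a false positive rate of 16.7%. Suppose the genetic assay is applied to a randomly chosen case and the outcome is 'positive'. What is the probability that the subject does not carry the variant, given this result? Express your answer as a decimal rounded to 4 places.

P(¬H | E) ≈ 0.5681

Let H be the event that the subject carries the genetic variant. P(H) = 0.148, so P(¬H) = 0.852. With E the 'positive' result, P(E|H) = 0.731 and P(E|¬H) = 0.167.
P(E) = 0.731·0.148 + 0.167·0.852 = 0.10819 + 0.14228 = 0.25047.
By Bayes' theorem, P(H|E) = 0.10819 / 0.25047 = 0.4319. Hence P(¬H|E) = 1 − 0.4319 = 0.5681.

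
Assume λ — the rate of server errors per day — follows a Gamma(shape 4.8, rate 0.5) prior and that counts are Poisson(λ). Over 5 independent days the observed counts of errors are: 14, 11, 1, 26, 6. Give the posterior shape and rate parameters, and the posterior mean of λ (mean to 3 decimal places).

Posterior: Gamma(shape=62.8, rate=5.5); mean ≈ 11.418

The Poisson likelihood adds the total count to the shape and the number of exposure periods to the rate. Here ∑xᵢ = 58 and n = 5, so shape 4.8→62.8 and rate 0.5→5.5.
E[λ | data] = 62.8/5.5 = 11.418.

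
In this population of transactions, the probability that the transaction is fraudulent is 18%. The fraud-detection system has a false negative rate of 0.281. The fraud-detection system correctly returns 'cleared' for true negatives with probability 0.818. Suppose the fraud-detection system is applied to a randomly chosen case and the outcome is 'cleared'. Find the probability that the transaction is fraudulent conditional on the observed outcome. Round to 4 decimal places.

P(H | E) ≈ 0.0701

Let H be the event that the transaction is fraudulent. P(H) = 0.18, so P(¬H) = 0.82. With E the 'cleared' result, P(E|H) = 0.281 and P(E|¬H) = 0.818.
P(E) = 0.281·0.18 + 0.818·0.82 = 0.050580 + 0.67076 = 0.72134.
By Bayes' theorem, P(H|E) = 0.050580 / 0.72134 = 0.0701.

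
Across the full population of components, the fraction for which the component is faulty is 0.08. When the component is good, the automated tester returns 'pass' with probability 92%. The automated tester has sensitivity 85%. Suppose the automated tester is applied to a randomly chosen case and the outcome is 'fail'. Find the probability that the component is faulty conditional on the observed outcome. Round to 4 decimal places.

P(H | E) ≈ 0.4802

Let H be the event that the component is faulty. P(H) = 0.08, so P(¬H) = 0.92. With E the 'fail' result, P(E|H) = 0.85 and P(E|¬H) = 0.08.
P(E) = 0.85·0.08 + 0.08·0.92 = 0.068000 + 0.073600 = 0.14160.
By Bayes' theorem, P(H|E) = 0.068000 / 0.14160 = 0.4802.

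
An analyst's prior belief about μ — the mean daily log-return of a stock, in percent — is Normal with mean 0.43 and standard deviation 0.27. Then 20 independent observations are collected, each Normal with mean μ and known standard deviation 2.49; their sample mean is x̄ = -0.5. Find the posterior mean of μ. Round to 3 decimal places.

Posterior mean ≈ 0.253

With known σ, the Normal prior is conjugate. Weight on the data is w = (n/σ²)/(n/σ² + 1/τ₀²) = 3.22575/(3.22575+13.7174) = 0.19039.
Posterior mean = w·x̄ + (1−w)·μ₀ = 0.19039·-0.5 + 0.80961·0.43 = 0.253.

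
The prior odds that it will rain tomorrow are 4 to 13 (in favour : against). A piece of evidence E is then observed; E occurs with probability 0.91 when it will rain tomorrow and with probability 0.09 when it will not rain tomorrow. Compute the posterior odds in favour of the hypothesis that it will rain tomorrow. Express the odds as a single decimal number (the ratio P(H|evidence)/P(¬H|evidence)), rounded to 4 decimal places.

Posterior odds ≈ 3.1111

Prior odds = 4/13 = 0.30769.
Likelihood ratio for E = 0.91/0.09 = 10.111.
Posterior odds = prior odds × LR = 3.1111.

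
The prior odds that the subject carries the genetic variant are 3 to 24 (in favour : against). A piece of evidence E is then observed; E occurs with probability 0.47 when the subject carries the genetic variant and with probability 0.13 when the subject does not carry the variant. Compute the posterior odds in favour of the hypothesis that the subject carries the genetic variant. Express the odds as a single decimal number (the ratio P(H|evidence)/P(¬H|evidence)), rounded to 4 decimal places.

Prior odds = 3/24 = 0.12500.
Likelihood ratio for E = 0.47/0.13 = 3.6154.
Posterior odds = prior odds × LR = 0.45192.

Posterior odds ≈ 0.4519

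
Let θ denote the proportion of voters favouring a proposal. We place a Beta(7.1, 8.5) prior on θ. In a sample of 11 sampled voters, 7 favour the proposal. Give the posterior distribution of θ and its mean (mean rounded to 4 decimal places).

Posterior: Beta(14.1, 12.5); mean ≈ 0.5301

The binomial likelihood is conjugate to the Beta prior: with 7 successes and 4 failures, the posterior is Beta(7.1+7, 8.5+4) = Beta(14.1, 12.5).
E[θ | data] = 14.1/(14.1+12.5) = 0.5301.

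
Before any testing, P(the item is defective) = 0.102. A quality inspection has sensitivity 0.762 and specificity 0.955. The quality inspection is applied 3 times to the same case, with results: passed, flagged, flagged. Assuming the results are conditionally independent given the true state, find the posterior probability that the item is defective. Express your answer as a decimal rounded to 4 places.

Posterior P(H) ≈ 0.8903

Let H be the event that the item is defective; start with P(H) = 0.102. P('flagged'|H) = 0.762, P('flagged'|¬H) = 0.045.
Update on result 1 ('passed'): P(H) ← 0.238·0.1020 / (0.238·0.1020 + 0.955·0.8980) = 0.024276/0.88187 = 0.0275.
Update on result 2 ('flagged'): P(H) ← 0.762·0.0275 / (0.762·0.0275 + 0.045·0.9725) = 0.020976/0.064738 = 0.3240.
Update on result 3 ('flagged'): P(H) ← 0.762·0.3240 / (0.762·0.3240 + 0.045·0.6760) = 0.24690/0.27732 = 0.8903.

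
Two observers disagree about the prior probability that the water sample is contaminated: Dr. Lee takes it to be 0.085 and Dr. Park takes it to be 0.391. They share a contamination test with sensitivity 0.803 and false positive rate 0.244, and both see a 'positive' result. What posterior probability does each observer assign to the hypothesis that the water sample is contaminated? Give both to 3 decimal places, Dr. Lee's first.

The likelihood ratio for a 'positive' result is 0.803/0.244 = 3.2910.
Dr. Lee: prior odds 0.085/0.915 = 0.092896; posterior odds 0.30572; posterior probability 0.234.
Dr. Park: prior odds 0.391/0.609 = 0.64204; posterior odds 2.1129; posterior probability 0.679.

Dr. Lee: 0.234; Dr. Park: 0.679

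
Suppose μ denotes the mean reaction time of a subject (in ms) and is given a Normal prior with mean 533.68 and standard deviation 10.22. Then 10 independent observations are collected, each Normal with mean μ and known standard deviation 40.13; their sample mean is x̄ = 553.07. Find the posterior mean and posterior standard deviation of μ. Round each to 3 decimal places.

With known σ, the Normal prior is conjugate. Weight on the data is w = (n/σ²)/(n/σ² + 1/τ₀²) = 0.00620957/(0.00620957+0.00957411) = 0.39342.
Posterior mean = w·x̄ + (1−w)·μ₀ = 0.39342·553.07 + 0.60658·533.68 = 541.308. Posterior variance = 1/(0.00620957+0.00957411) = 63.3566, so SD = 7.960.

Posterior mean ≈ 541.308; posterior SD ≈ 7.960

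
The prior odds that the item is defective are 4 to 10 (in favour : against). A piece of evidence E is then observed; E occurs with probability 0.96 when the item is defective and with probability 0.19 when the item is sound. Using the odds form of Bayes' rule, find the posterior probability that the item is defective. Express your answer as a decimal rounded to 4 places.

Prior odds = 4/10 = 0.40000. In log-odds, ln(0.40000) = -0.91629.
Add log likelihood ratio: ln(5.0526) = 1.6199.
Posterior log-odds = 0.70362, so posterior odds = exp(0.70362) = 2.0211. Converting, P(H|E) = 2.0211/3.0211 = 0.6690.

Posterior probability ≈ 0.6690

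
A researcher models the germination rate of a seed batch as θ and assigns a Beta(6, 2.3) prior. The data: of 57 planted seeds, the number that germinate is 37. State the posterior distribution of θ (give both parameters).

The binomial likelihood is conjugate to the Beta prior: with 37 successes and 20 failures, the posterior is Beta(6+37, 2.3+20) = Beta(43, 22.3).

Posterior: Beta(43, 22.3)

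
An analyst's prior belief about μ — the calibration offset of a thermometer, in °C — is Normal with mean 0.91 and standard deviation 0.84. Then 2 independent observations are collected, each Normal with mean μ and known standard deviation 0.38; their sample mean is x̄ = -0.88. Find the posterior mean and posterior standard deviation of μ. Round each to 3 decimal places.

Prior precision 1/τ₀² = 1/0.84² = 1.41723; data precision n/σ² = 2/0.38² = 13.8504.
Posterior precision = 1.41723 + 13.8504 = 15.2676, giving posterior SD = 1/√15.2676 = 0.256.
Posterior mean = (1.41723·0.91 + 13.8504·-0.88) / 15.2676 = -0.714.

Posterior mean ≈ -0.714; posterior SD ≈ 0.256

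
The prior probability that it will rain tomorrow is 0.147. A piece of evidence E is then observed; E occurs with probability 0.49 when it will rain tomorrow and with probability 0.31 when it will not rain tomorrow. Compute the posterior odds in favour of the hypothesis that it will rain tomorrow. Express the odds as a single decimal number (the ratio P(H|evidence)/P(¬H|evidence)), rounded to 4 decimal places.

Prior odds = 0.147/(1−0.147) = 0.17233.
Likelihood ratio for E = 0.49/0.31 = 1.5806.
Posterior odds = prior odds × LR = 0.27240.

Posterior odds ≈ 0.2724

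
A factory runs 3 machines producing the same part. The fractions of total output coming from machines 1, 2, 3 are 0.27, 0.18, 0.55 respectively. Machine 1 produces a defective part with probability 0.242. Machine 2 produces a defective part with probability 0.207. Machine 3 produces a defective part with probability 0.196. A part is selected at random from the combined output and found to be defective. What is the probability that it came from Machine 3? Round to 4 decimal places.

Posterior probability ≈ 0.5124

Tabulate prior·likelihood by source: [1] prior 0.27, lik 0.242, product 0.06534; [2] prior 0.18, lik 0.207, product 0.03726; [3] prior 0.55, lik 0.196, product 0.1078.
Normalizing constant = 0.21040; the posterior for Machine 3 is its product over the sum, 0.1078/0.21040 = 0.5124.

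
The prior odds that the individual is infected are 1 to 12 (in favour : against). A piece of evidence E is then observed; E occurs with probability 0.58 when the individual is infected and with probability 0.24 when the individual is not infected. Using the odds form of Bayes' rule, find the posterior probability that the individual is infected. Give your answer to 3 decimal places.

Prior odds = 1/12 = 0.083333.
Likelihood ratio for E = 0.58/0.24 = 2.4167.
Posterior odds = prior odds × LR = 0.20139.
Posterior probability = odds/(1+odds) = 0.20139/1.2014 = 0.168.

Posterior probability ≈ 0.168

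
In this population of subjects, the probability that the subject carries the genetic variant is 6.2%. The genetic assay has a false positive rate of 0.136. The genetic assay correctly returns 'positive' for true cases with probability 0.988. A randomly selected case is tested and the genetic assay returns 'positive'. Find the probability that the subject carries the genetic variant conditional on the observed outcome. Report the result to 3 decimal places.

P(H | E) ≈ 0.324

Write H for 'the subject carries the genetic variant'. Prior odds H:¬H = 0.062/0.938 = 0.066098. For the 'positive' outcome, the likelihood ratio is 0.988/0.136 = 7.2647.
Posterior odds = 0.066098 × 7.2647 = 0.48018, so P(H|E) = 0.48018/(1+0.48018) = 0.324.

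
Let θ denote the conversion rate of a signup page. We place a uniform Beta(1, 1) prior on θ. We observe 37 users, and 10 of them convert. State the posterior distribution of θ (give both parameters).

Observing 10 successes and 27 failures updates Beta(1, 1) by adding the success and failure counts to the two shape parameters: α = 1+10 = 11, β = 1+27 = 28.

Posterior: Beta(11, 28)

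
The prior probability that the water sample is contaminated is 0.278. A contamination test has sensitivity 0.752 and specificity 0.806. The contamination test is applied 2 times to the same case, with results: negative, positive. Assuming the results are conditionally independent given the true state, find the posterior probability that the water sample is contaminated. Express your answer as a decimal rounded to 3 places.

With H the event that the water sample is contaminated, the joint likelihood of the observed sequence is P(data|H) = 0.248·0.752 = 0.18650 and P(data|¬H) = 0.806·0.194 = 0.15636.
Bayes: P(H|data) = 0.278·0.18650 / (0.278·0.18650 + 0.722·0.15636) = 0.051846/0.16474 = 0.3147.

Posterior P(H) ≈ 0.315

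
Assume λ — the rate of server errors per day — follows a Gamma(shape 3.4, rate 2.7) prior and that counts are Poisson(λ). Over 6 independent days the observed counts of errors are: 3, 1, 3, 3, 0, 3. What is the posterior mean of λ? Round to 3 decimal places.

Total count ∑xᵢ = 13 over n = 6 days.
Gamma is conjugate to the Poisson likelihood: posterior is Gamma(shape = 3.4+13 = 16.4, rate = 2.7+6 = 8.7).
E[λ | data] = 16.4/8.7 = 1.885.

Posterior mean ≈ 1.885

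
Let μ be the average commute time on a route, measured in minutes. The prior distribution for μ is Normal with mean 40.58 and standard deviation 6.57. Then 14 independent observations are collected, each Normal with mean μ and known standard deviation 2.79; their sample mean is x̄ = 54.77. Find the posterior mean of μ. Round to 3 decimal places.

Prior precision 1/τ₀² = 1/6.57² = 0.0231670; data precision n/σ² = 14/2.79² = 1.79854.
Posterior precision = 0.0231670 + 1.79854 = 1.82171.
Posterior mean = (0.0231670·40.58 + 1.79854·54.77) / 1.82171 = 54.590.

Posterior mean ≈ 54.590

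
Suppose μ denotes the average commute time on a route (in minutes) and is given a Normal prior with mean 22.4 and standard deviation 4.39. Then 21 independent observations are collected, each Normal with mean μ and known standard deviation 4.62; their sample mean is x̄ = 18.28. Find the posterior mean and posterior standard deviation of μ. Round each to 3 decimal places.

With known σ, the Normal prior is conjugate. Weight on the data is w = (n/σ²)/(n/σ² + 1/τ₀²) = 0.983865/(0.983865+0.0518885) = 0.94990.
Posterior mean = w·x̄ + (1−w)·μ₀ = 0.94990·18.28 + 0.050097·22.4 = 18.486. Posterior variance = 1/(0.983865+0.0518885) = 0.965481, so SD = 0.983.

Posterior mean ≈ 18.486; posterior SD ≈ 0.983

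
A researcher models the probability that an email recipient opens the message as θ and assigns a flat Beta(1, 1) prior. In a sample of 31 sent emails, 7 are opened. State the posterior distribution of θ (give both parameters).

Observing 7 successes and 24 failures updates Beta(1, 1) by adding the success and failure counts to the two shape parameters: α = 1+7 = 8, β = 1+24 = 25.

Posterior: Beta(8, 25)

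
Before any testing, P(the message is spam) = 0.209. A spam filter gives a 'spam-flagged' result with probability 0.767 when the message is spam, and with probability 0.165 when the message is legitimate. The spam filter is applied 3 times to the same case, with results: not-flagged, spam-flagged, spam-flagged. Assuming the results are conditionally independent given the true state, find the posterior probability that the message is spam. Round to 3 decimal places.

With H the event that the message is spam, the joint likelihood of the observed sequence is P(data|H) = 0.233·0.767·0.767 = 0.13707 and P(data|¬H) = 0.835·0.165·0.165 = 0.022733.
Bayes: P(H|data) = 0.209·0.13707 / (0.209·0.13707 + 0.791·0.022733) = 0.028648/0.046630 = 0.6144.

Posterior P(H) ≈ 0.614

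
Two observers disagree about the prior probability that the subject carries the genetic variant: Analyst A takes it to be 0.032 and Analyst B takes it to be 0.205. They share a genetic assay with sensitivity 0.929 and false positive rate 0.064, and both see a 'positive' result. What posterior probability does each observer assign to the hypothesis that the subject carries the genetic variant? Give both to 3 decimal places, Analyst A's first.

The likelihood ratio for a 'positive' result is 0.929/0.064 = 14.516.
Analyst A: prior odds 0.032/0.968 = 0.033058; posterior odds 0.47986; posterior probability 0.324.
Analyst B: prior odds 0.205/0.795 = 0.25786; posterior odds 3.7430; posterior probability 0.789.

Analyst A: 0.324; Analyst B: 0.789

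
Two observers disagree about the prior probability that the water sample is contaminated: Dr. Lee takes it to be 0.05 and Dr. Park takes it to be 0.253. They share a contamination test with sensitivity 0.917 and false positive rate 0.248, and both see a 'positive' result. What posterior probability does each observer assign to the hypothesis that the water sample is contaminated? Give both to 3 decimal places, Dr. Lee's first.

P('+'|H) = 0.917, P('+'|¬H) = 0.248.
Dr. Lee: numerator 0.917·0.05 = 0.045850; evidence = 0.045850+0.248·0.95 = 0.28145; posterior = 0.163.
Dr. Park: numerator 0.917·0.253 = 0.23200; evidence = 0.23200+0.248·0.747 = 0.41726; posterior = 0.556.

Dr. Lee: 0.163; Dr. Park: 0.556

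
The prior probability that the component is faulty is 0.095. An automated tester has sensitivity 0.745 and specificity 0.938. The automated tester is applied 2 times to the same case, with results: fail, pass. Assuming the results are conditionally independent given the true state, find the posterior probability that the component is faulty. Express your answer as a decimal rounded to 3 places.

Posterior P(H) ≈ 0.255

Let H be the event that the component is faulty; start with P(H) = 0.095. P('fail'|H) = 0.745, P('fail'|¬H) = 0.062.
Update on result 1 ('fail'): P(H) ← 0.745·0.0950 / (0.745·0.0950 + 0.062·0.9050) = 0.070775/0.12688 = 0.5578.
Update on result 2 ('pass'): P(H) ← 0.255·0.5578 / (0.255·0.5578 + 0.938·0.4422) = 0.14224/0.55703 = 0.2553.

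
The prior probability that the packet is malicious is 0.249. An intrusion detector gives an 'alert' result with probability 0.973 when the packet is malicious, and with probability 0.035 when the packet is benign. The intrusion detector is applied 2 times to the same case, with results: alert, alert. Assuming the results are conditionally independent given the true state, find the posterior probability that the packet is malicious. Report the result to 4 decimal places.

Posterior P(H) ≈ 0.9961

Let H be the event that the packet is malicious; start with P(H) = 0.249. P('alert'|H) = 0.973, P('alert'|¬H) = 0.035.
Update on result 1 ('alert'): P(H) ← 0.973·0.2490 / (0.973·0.2490 + 0.035·0.7510) = 0.24228/0.26856 = 0.9021.
Update on result 2 ('alert'): P(H) ← 0.973·0.9021 / (0.973·0.9021 + 0.035·0.0979) = 0.87777/0.88120 = 0.9961.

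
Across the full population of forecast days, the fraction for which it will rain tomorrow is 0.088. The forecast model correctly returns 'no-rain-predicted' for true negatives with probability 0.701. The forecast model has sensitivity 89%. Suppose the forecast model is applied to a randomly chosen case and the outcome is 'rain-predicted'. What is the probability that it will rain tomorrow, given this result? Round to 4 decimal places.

P(H | E) ≈ 0.2231

Let H be the event that it will rain tomorrow. P(H) = 0.088, so P(¬H) = 0.912. With E the 'rain-predicted' result, P(E|H) = 0.89 and P(E|¬H) = 0.299.
P(E) = 0.89·0.088 + 0.299·0.912 = 0.078320 + 0.27269 = 0.35101.
By Bayes' theorem, P(H|E) = 0.078320 / 0.35101 = 0.2231.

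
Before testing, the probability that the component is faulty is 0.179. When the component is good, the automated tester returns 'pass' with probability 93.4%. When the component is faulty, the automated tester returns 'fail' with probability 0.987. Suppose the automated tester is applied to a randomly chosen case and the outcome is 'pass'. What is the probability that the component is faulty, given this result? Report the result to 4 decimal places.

Write H for 'the component is faulty'. Prior odds H:¬H = 0.179/0.821 = 0.21803. For the 'pass' outcome, the likelihood ratio is 0.013/0.934 = 0.013919.
Posterior odds = 0.21803 × 0.013919 = 0.0030346, so P(H|E) = 0.0030346/(1+0.0030346) = 0.0030.

P(H | E) ≈ 0.0030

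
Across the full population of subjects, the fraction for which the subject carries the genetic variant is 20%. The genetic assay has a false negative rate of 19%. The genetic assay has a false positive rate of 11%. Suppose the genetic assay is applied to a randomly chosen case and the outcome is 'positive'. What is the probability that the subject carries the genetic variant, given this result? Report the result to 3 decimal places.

P(H | E) ≈ 0.648

Let H be the event that the subject carries the genetic variant. P(H) = 0.2, so P(¬H) = 0.8. With E the 'positive' result, P(E|H) = 0.81 and P(E|¬H) = 0.11.
P(E) = 0.81·0.2 + 0.11·0.8 = 0.16200 + 0.088000 = 0.25000.
By Bayes' theorem, P(H|E) = 0.16200 / 0.25000 = 0.648.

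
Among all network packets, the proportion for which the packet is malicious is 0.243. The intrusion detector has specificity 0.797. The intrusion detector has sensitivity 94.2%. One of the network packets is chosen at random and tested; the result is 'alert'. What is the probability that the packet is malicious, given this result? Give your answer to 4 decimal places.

P(H | E) ≈ 0.5983

Let H be the event that the packet is malicious. P(H) = 0.243, so P(¬H) = 0.757. With E the 'alert' result, P(E|H) = 0.942 and P(E|¬H) = 0.203.
P(E) = 0.942·0.243 + 0.203·0.757 = 0.22891 + 0.15367 = 0.38258.
By Bayes' theorem, P(H|E) = 0.22891 / 0.38258 = 0.5983.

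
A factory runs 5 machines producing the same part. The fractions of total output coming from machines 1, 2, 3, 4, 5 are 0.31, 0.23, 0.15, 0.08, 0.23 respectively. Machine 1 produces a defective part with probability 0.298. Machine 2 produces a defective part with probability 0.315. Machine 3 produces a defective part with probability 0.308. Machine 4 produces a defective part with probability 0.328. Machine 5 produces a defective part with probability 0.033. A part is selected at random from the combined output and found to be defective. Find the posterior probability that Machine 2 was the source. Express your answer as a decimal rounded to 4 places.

Tabulate prior·likelihood by source: [1] prior 0.31, lik 0.298, product 0.09238; [2] prior 0.23, lik 0.315, product 0.07245; [3] prior 0.15, lik 0.308, product 0.04620; [4] prior 0.08, lik 0.328, product 0.02624; [5] prior 0.23, lik 0.033, product 0.007590.
Normalizing constant = 0.24486; the posterior for Machine 2 is its product over the sum, 0.07245/0.24486 = 0.2959.

Posterior probability ≈ 0.2959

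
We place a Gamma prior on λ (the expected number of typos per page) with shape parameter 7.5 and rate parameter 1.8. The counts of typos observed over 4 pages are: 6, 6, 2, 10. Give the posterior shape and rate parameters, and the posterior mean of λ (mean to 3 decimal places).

The Poisson likelihood adds the total count to the shape and the number of exposure periods to the rate. Here ∑xᵢ = 24 and n = 4, so shape 7.5→31.5 and rate 1.8→5.8.
Posterior mean = shape/rate = 31.5/5.8 = 5.431.

Posterior: Gamma(shape=31.5, rate=5.8); mean ≈ 5.431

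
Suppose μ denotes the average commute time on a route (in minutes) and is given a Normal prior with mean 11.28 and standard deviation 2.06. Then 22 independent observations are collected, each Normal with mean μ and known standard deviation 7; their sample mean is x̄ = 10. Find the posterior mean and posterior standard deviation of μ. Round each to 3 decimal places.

Posterior mean ≈ 10.441; posterior SD ≈ 1.209

With known σ, the Normal prior is conjugate. Weight on the data is w = (n/σ²)/(n/σ² + 1/τ₀²) = 0.448980/(0.448980+0.235649) = 0.65580.
Posterior mean = w·x̄ + (1−w)·μ₀ = 0.65580·10 + 0.34420·11.28 = 10.441. Posterior variance = 1/(0.448980+0.235649) = 1.46065, so SD = 1.209.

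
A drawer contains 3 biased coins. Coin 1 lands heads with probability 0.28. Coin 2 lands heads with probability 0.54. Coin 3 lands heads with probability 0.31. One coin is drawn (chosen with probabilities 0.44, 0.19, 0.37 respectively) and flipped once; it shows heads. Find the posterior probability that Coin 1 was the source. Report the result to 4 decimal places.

P(heads|C1) = 0.28; P(heads|C2) = 0.54; P(heads|C3) = 0.31.
Prior × likelihood for each source: 0.44·0.28=0.1232, 0.19·0.54=0.1026, 0.37·0.31=0.1147. Summing gives P(heads) = 0.34050.
P(Coin 1 | heads) = 0.1232 / 0.34050 = 0.3618.

Posterior probability ≈ 0.3618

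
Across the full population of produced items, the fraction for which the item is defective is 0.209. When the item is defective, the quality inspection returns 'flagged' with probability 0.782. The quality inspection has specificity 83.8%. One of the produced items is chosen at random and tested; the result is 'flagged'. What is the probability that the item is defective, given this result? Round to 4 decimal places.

P(H | E) ≈ 0.5605

Let H be the event that the item is defective. P(H) = 0.209, so P(¬H) = 0.791. With E the 'flagged' result, P(E|H) = 0.782 and P(E|¬H) = 0.162.
P(E) = 0.782·0.209 + 0.162·0.791 = 0.16344 + 0.12814 = 0.29158.
By Bayes' theorem, P(H|E) = 0.16344 / 0.29158 = 0.5605.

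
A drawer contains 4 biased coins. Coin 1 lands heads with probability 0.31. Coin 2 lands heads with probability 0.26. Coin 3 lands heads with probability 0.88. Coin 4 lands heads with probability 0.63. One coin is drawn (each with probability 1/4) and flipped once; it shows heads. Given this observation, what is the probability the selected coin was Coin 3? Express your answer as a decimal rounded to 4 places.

Posterior probability ≈ 0.4231

P(heads|C1) = 0.31; P(heads|C2) = 0.26; P(heads|C3) = 0.88; P(heads|C4) = 0.63.
Prior × likelihood for each source: 0.25·0.31=0.07750, 0.25·0.26=0.06500, 0.25·0.88=0.2200, 0.25·0.63=0.1575. Summing gives P(heads) = 0.52000.
P(Coin 3 | heads) = 0.2200 / 0.52000 = 0.4231.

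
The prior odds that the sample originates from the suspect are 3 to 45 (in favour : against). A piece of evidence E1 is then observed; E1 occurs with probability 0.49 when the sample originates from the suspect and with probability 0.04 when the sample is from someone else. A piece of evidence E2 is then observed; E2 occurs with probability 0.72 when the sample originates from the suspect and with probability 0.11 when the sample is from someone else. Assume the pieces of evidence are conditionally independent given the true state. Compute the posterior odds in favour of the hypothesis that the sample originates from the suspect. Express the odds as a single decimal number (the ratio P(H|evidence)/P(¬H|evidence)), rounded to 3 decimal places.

Posterior odds ≈ 5.345

Prior odds = 3/45 = 0.066667. In log-odds, ln(0.066667) = -2.7081.
Add log likelihood ratios: ln(12.250) + ln(6.5455) = 4.3843.
Posterior log-odds = 1.6762, so posterior odds = exp(1.6762) = 5.3455.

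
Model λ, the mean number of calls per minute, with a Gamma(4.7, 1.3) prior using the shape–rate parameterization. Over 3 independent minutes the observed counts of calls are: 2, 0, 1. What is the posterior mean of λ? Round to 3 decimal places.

Posterior mean ≈ 1.791

The Poisson likelihood adds the total count to the shape and the number of exposure periods to the rate. Here ∑xᵢ = 3 and n = 3, so shape 4.7→7.7 and rate 1.3→4.3.
E[λ | data] = 7.7/4.3 = 1.791.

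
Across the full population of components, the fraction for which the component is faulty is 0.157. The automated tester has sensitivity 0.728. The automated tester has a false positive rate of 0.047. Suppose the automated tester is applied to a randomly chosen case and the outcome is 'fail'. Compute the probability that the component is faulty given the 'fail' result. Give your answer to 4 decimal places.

Let H be the event that the component is faulty. P(H) = 0.157, so P(¬H) = 0.843. With E the 'fail' result, P(E|H) = 0.728 and P(E|¬H) = 0.047.
P(E) = 0.728·0.157 + 0.047·0.843 = 0.11430 + 0.039621 = 0.15392.
By Bayes' theorem, P(H|E) = 0.11430 / 0.15392 = 0.7426.

P(H | E) ≈ 0.7426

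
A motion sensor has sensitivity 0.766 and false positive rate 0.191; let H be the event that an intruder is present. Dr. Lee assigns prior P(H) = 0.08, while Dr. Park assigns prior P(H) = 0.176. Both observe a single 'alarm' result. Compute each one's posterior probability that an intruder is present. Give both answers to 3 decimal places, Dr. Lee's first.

The likelihood ratio for an 'alarm' result is 0.766/0.191 = 4.0105.
Dr. Lee: prior odds 0.08/0.92 = 0.086957; posterior odds 0.34874; posterior probability 0.259.
Dr. Park: prior odds 0.176/0.824 = 0.21359; posterior odds 0.85661; posterior probability 0.461.

Dr. Lee: 0.259; Dr. Park: 0.461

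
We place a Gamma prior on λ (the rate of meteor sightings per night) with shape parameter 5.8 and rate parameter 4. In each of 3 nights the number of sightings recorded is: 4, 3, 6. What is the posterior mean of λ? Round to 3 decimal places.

Total count ∑xᵢ = 13 over n = 3 nights.
Gamma is conjugate to the Poisson likelihood: posterior is Gamma(shape = 5.8+13 = 18.8, rate = 4+3 = 7).
Posterior mean = shape/rate = 18.8/7 = 2.686.

Posterior mean ≈ 2.686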